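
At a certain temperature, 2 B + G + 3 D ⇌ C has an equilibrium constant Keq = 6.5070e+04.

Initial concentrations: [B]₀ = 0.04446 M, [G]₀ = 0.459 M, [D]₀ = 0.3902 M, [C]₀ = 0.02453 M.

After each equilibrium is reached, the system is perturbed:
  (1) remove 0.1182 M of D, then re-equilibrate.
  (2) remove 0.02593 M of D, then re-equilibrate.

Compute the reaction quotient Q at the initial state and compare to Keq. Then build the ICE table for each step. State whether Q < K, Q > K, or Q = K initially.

Q₀ = 455.1 vs Keq = 6.5070e+04 ⇒ Q<K, forward
Step 1:
                   B          G          D          C
  init       0.04446      0.459     0.3902    0.02453
  Δ         -0.03805   -0.01902   -0.05707    0.01902
  eq        0.006415       0.44     0.3331    0.04355
  solve Keq expr → x = 0.01902; check Q = 6.5070e+04
Then remove 0.1182 M of D.
Step 2:
                   B          G          D          C
  init      0.006415       0.44     0.2149    0.04355
  Δ         0.004973   0.002486   0.007459  -0.002486
  eq         0.01139     0.4425     0.2224    0.04107
  solve Keq expr → x = -0.002486; check Q = 6.5070e+04
Then remove 0.02593 M of D.
Step 3:
                   B          G          D          C
  init       0.01139     0.4425     0.1965    0.04107
  Δ         0.001871 9.3542e-04   0.002806 -9.3542e-04
  eq         0.01326     0.4434     0.1993    0.04013
  solve Keq expr → x = -9.3542e-04; check Q = 6.5070e+04

Q₀ = 455.1; Q < K (proceeds forward)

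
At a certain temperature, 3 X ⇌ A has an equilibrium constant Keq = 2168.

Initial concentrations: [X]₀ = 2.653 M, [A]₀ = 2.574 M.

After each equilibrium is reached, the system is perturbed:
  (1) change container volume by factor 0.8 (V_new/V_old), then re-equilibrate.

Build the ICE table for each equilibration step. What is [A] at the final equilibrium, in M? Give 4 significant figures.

[A]_eq = 4.281 M

Q₀ = 0.1378 vs Keq = 2168 ⇒ Q<K, forward
Step 1:
                  X         A
  I           2.653     2.574
  C          -2.537    0.8455
  E          0.1164      3.42
  solve Keq expr → x = 0.8455; check Q = 2168
Then change container volume by factor 0.8 (V_new/V_old).
Step 2:
                  X         A
  I          0.1455     4.274
  C        -0.02005  0.006682
  E          0.1255     4.281
  solve Keq expr → x = 0.006682; check Q = 2168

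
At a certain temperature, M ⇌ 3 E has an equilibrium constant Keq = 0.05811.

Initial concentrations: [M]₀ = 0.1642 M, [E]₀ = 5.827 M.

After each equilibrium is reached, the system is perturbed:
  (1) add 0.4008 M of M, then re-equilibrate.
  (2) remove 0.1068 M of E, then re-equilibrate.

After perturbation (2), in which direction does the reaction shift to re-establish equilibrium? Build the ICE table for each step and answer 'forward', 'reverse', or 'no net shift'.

Q₀ = 1205 vs Keq = 0.05811 ⇒ Q>K, reverse
Step 1:
                  M         E
  init       0.1642     5.827
  Δ           1.781    -5.343
  eq          1.945    0.4835
  solve Keq expr → x = -1.781; check Q = 0.05811
Then add 0.4008 M of M.
Step 2:
                  M         E
  init        2.346    0.4835
  Δ        -0.01014   0.03041
  eq          2.336    0.5139
  solve Keq expr → x = 0.01014; check Q = 0.05811
Then remove 0.1068 M of E.
Step 3:
                  M         E
  init        2.336    0.4071
  Δ        -0.03475    0.1042
  eq          2.301    0.5114
  solve Keq expr → x = 0.03475; check Q = 0.05811

Direction: forward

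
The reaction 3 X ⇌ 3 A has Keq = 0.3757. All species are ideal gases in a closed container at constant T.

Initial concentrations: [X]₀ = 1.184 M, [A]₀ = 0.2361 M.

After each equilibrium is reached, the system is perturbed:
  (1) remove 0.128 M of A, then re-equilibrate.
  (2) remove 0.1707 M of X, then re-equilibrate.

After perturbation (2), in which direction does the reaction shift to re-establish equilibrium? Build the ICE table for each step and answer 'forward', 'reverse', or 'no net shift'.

Q₀ = 0.007929 vs Keq = 0.3757 ⇒ Q<K, forward
Step 1:
                    X           A
  Initial       1.184      0.2361
  Change      -0.3591      0.3591
  Equil        0.8249      0.5952
  solve Keq expr → x = 0.1197; check Q = 0.3757
Then remove 0.128 M of A.
Step 2:
                    X           A
  Initial      0.8249      0.4672
  Change     -0.07435     0.07435
  Equil        0.7505      0.5416
  solve Keq expr → x = 0.02478; check Q = 0.3757
Then remove 0.1707 M of X.
Step 3:
                    X           A
  Initial      0.5798      0.5416
  Change      0.07155    -0.07155
  Equil        0.6514        0.47
  solve Keq expr → x = -0.02385; check Q = 0.3757

Direction: reverse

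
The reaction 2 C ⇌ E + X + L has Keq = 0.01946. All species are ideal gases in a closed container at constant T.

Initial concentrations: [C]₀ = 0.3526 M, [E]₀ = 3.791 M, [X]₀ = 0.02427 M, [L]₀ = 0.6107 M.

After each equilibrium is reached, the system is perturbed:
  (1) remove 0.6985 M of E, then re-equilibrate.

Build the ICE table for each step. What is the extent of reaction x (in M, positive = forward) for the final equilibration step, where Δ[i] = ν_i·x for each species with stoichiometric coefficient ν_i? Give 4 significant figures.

x = 3.1083e-04 M

Q₀ = 0.4519 vs Keq = 0.01946 ⇒ Q>K, reverse
Step 1:
                    C           E           X           L
  init         0.3526       3.791     0.02427      0.6107
  Δ           0.04575    -0.02288    -0.02288    -0.02288
  eq           0.3984       3.768    0.001394      0.5878
  solve Keq expr → x = -0.02288; check Q = 0.01946
Then remove 0.6985 M of E.
Step 2:
                    C           E           X           L
  init         0.3984        3.07    0.001394      0.5878
  Δ       -6.2165e-04  3.1083e-04  3.1083e-04  3.1083e-04
  eq           0.3977        3.07    0.001705      0.5881
  solve Keq expr → x = 3.1083e-04; check Q = 0.01946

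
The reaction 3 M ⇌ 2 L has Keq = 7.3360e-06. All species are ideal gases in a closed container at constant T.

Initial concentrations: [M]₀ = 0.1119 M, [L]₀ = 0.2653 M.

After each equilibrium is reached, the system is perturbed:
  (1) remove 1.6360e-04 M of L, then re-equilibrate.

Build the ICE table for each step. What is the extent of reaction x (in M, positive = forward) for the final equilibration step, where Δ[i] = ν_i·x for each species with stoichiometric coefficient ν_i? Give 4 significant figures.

Q₀ = 50.23 vs Keq = 7.3360e-06 ⇒ Q>K, reverse
Step 1:
                    M           L
  Initial      0.1119      0.2653
  Change       0.3965     -0.2643
  Equil        0.5084  9.8177e-04
  solve Keq expr → x = -0.1322; check Q = 7.3360e-06
Then remove 1.6360e-04 M of L.
Step 2:
                    M           L
  Initial      0.5084  8.1817e-04
  Change  -2.4434e-04  1.6289e-04
  Equil        0.5081  9.8106e-04
  solve Keq expr → x = 8.1446e-05; check Q = 7.3360e-06

x = 8.1446e-05 M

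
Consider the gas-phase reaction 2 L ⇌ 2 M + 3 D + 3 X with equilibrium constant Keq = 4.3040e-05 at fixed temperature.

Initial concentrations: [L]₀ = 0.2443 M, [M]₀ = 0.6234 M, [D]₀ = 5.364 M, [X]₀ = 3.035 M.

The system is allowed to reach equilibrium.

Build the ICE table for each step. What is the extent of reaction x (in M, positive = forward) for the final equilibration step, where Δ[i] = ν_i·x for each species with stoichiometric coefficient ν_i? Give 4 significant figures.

Q₀ = 2.8095e+04 vs Keq = 4.3040e-05 ⇒ Q>K, reverse
Step 1:
                   L          M          D          X
  Initial     0.2443     0.6234      5.364      3.035
  Change      0.6232    -0.6232    -0.9348    -0.9348
  Equil       0.8675 2.0060e-04      4.429        2.1
  solve Keq expr → x = -0.3116; check Q = 4.3040e-05

x = -0.3116 M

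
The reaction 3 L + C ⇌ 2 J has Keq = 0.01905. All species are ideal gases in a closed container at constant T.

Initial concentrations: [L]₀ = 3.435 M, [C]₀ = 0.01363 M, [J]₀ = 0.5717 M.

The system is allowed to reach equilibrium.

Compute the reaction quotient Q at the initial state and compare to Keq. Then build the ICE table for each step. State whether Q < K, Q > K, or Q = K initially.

Q₀ = 0.5916; Q > K (proceeds reverse)

Q₀ = 0.5916 vs Keq = 0.01905 ⇒ Q>K, reverse
Step 1:
                   L          C          J
  Initial      3.435    0.01363     0.5717
  Change      0.3278     0.1093    -0.2185
  Equil        3.763     0.1229     0.3532
  solve Keq expr → x = -0.1093; check Q = 0.01905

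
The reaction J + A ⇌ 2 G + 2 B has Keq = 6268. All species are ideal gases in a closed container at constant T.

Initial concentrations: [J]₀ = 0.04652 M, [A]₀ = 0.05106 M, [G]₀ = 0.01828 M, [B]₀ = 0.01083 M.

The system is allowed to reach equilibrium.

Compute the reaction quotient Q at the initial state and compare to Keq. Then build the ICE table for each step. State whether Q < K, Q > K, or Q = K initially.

Q₀ = 1.6500e-05 vs Keq = 6268 ⇒ Q<K, forward
Step 1:
                  J         A         G         B
  init      0.04652   0.05106   0.01828   0.01083
  Δ        -0.04652  -0.04652   0.09303   0.09303
  eq      4.6918e-06  0.004545    0.1113    0.1039
  solve Keq expr → x = 0.04652; check Q = 6268

Q₀ = 1.6500e-05; Q < K (proceeds forward)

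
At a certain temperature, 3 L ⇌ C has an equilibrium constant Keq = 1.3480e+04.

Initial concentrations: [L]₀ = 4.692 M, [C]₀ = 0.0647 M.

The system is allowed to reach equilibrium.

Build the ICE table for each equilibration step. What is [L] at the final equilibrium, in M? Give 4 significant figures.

[L]_eq = 0.04927 M

Q₀ = 6.2637e-04 vs Keq = 1.3480e+04 ⇒ Q<K, forward
Step 1:
                   L          C
  Initial      4.692     0.0647
  Change      -4.643      1.548
  Equil      0.04927      1.612
  solve Keq expr → x = 1.548; check Q = 1.3480e+04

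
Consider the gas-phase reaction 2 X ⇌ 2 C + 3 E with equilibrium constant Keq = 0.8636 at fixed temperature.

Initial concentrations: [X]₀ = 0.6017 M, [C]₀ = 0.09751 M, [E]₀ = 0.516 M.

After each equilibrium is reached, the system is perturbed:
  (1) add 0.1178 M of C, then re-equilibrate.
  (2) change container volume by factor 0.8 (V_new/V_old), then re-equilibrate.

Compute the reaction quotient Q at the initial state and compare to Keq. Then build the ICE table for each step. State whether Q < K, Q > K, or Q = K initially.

Q₀ = 0.003608; Q < K (proceeds forward)

Q₀ = 0.003608 vs Keq = 0.8636 ⇒ Q<K, forward
Step 1:
                    X           C           E
  I            0.6017     0.09751       0.516
  C           -0.2636      0.2636      0.3954
  E            0.3381      0.3611      0.9114
  solve Keq expr → x = 0.1318; check Q = 0.8636
Then add 0.1178 M of C.
Step 2:
                    X           C           E
  I            0.3381      0.4789      0.9114
  C           0.03751    -0.03751    -0.05626
  E            0.3756      0.4414      0.8551
  solve Keq expr → x = -0.01875; check Q = 0.8636
Then change container volume by factor 0.8 (V_new/V_old).
Step 3:
                    X           C           E
  I            0.4695      0.5518       1.069
  C           0.05475    -0.05475    -0.08213
  E            0.5243       0.497      0.9868
  solve Keq expr → x = -0.02738; check Q = 0.8636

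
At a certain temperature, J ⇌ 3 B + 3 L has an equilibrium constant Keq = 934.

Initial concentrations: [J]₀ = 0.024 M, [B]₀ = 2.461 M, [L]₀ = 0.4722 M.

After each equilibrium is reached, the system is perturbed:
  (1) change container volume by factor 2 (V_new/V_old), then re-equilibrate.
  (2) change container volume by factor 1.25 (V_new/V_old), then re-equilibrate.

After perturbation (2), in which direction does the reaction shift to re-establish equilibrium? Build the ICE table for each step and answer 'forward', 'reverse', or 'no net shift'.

Direction: forward

Q₀ = 65.39 vs Keq = 934 ⇒ Q<K, forward
Step 1:
                  J         B         L
  init        0.024     2.461    0.4722
  Δ        -0.02134   0.06403   0.06403
  eq       0.002658     2.525    0.5362
  solve Keq expr → x = 0.02134; check Q = 934
Then change container volume by factor 2 (V_new/V_old).
Step 2:
                  J         B         L
  init     0.001329     1.263    0.2681
  Δ       -0.001285  0.003855  0.003855
  eq      4.3741e-05     1.266     0.272
  solve Keq expr → x = 0.001285; check Q = 934
Then change container volume by factor 1.25 (V_new/V_old).
Step 3:
                  J         B         L
  init    3.4993e-05     1.013    0.2176
  Δ       -2.3513e-05 7.0539e-05 7.0539e-05
  eq      1.1480e-05     1.013    0.2176
  solve Keq expr → x = 2.3513e-05; check Q = 934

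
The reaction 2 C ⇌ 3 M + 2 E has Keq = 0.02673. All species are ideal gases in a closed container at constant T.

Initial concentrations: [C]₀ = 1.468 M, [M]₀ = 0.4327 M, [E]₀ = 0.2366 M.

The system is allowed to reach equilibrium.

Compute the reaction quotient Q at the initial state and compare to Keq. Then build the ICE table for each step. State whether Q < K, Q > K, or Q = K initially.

Q₀ = 0.002104; Q < K (proceeds forward)

Q₀ = 0.002104 vs Keq = 0.02673 ⇒ Q<K, forward
Step 1:
                  C         M         E
  init        1.468    0.4327    0.2366
  Δ         -0.1565    0.2348    0.1565
  eq          1.311    0.6675    0.3931
  solve Keq expr → x = 0.07827; check Q = 0.02673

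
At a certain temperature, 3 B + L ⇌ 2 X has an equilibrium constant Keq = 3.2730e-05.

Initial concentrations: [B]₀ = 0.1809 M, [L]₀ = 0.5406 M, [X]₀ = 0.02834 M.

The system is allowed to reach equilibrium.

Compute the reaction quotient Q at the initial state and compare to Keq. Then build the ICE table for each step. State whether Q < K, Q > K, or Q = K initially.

Q₀ = 0.251 vs Keq = 3.2730e-05 ⇒ Q>K, reverse
Step 1:
                  B         L         X
  init       0.1809    0.5406   0.02834
  Δ         0.04184   0.01395  -0.02789
  eq         0.2227    0.5545 4.4785e-04
  solve Keq expr → x = -0.01395; check Q = 3.2730e-05

Q₀ = 0.251; Q > K (proceeds reverse)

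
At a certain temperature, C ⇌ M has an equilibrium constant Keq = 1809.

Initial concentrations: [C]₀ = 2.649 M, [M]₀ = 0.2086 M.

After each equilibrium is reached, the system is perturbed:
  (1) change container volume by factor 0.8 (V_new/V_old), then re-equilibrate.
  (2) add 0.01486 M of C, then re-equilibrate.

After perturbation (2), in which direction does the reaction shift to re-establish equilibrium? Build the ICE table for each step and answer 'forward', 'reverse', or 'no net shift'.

Direction: forward

Q₀ = 0.07875 vs Keq = 1809 ⇒ Q<K, forward
Step 1:
                   C          M
  init         2.649     0.2086
  Δ           -2.647      2.647
  eq        0.001579      2.856
  solve Keq expr → x = 2.647; check Q = 1809
Then change container volume by factor 0.8 (V_new/V_old).
Step 2:
                   C          M
  init      0.001973       3.57
  Δ                0          0
  eq        0.001973       3.57
  solve Keq expr → x = 0; check Q = 1809
Then add 0.01486 M of C.
Step 3:
                   C          M
  init       0.01683       3.57
  Δ         -0.01485    0.01485
  eq        0.001982      3.585
  solve Keq expr → x = 0.01485; check Q = 1809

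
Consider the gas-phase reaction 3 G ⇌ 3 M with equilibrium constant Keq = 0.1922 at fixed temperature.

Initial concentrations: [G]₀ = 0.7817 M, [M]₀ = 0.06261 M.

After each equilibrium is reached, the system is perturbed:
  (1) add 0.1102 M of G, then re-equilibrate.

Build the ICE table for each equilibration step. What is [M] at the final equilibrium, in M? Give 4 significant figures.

Q₀ = 5.1382e-04 vs Keq = 0.1922 ⇒ Q<K, forward
Step 1:
                  G         M
  init       0.7817   0.06261
  Δ         -0.2463    0.2463
  eq         0.5354     0.309
  solve Keq expr → x = 0.08211; check Q = 0.1922
Then add 0.1102 M of G.
Step 2:
                  G         M
  init       0.6456     0.309
  Δ        -0.04032   0.04032
  eq         0.6052    0.3493
  solve Keq expr → x = 0.01344; check Q = 0.1922

[M]_eq = 0.3493 M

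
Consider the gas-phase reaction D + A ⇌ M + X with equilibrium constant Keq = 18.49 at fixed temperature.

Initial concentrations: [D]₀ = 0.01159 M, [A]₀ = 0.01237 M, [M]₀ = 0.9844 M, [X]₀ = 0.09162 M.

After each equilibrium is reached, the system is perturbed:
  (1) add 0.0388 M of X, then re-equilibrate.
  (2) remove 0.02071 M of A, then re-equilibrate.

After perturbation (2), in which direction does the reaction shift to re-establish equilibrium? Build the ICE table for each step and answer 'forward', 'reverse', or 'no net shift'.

Direction: reverse

Q₀ = 629.1 vs Keq = 18.49 ⇒ Q>K, reverse
Step 1:
                    D           A           M           X
  Initial     0.01159     0.01237      0.9844     0.09162
  Change      0.03959     0.03959    -0.03959    -0.03959
  Equil       0.05118     0.05196      0.9448     0.05203
  solve Keq expr → x = -0.03959; check Q = 18.49
Then add 0.0388 M of X.
Step 2:
                    D           A           M           X
  Initial     0.05118     0.05196      0.9448     0.09083
  Change      0.01165     0.01165    -0.01165    -0.01165
  Equil       0.06283     0.06361      0.9332     0.07918
  solve Keq expr → x = -0.01165; check Q = 18.49
Then remove 0.02071 M of A.
Step 3:
                    D           A           M           X
  Initial     0.06283      0.0429      0.9332     0.07918
  Change     0.007754    0.007754   -0.007754   -0.007754
  Equil       0.07058     0.05065      0.9254     0.07143
  solve Keq expr → x = -0.007754; check Q = 18.49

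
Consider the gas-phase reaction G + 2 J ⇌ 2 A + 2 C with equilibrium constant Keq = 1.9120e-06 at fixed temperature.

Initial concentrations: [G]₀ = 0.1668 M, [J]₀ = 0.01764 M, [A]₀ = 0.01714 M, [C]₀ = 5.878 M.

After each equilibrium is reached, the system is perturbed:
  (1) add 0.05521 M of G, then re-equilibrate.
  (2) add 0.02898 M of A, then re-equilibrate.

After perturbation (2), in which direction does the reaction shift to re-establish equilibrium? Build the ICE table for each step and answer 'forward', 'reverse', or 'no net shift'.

Direction: reverse

Q₀ = 195.6 vs Keq = 1.9120e-06 ⇒ Q>K, reverse
Step 1:
                    G           J           A           C
  Initial      0.1668     0.01764     0.01714       5.878
  Change     0.008568     0.01714    -0.01714    -0.01714
  Equil        0.1754     0.03478  3.4359e-06       5.861
  solve Keq expr → x = -0.008568; check Q = 1.9120e-06
Then add 0.05521 M of G.
Step 2:
                    G           J           A           C
  Initial      0.2306     0.03478  3.4359e-06       5.861
  Change  -2.5192e-07 -5.0385e-07  5.0385e-07  5.0385e-07
  Equil        0.2306     0.03478  3.9398e-06       5.861
  solve Keq expr → x = 2.5192e-07; check Q = 1.9120e-06
Then add 0.02898 M of A.
Step 3:
                    G           J           A           C
  Initial      0.2306     0.03478     0.02898       5.861
  Change      0.01449     0.02898    -0.02898    -0.02898
  Equil        0.2451     0.06375  7.4830e-06       5.832
  solve Keq expr → x = -0.01449; check Q = 1.9120e-06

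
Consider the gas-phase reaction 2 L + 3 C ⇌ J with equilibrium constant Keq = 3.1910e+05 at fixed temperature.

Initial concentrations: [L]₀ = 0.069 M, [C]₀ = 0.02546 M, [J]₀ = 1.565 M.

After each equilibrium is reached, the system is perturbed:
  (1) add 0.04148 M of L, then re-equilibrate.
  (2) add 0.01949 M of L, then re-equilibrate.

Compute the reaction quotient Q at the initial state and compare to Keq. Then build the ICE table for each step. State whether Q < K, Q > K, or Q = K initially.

Q₀ = 1.9918e+07; Q > K (proceeds reverse)

Q₀ = 1.9918e+07 vs Keq = 3.1910e+05 ⇒ Q>K, reverse
Step 1:
                    L           C           J
  Initial       0.069     0.02546       1.565
  Change      0.03429     0.05143    -0.01714
  Equil        0.1033     0.07689       1.548
  solve Keq expr → x = -0.01714; check Q = 3.1910e+05
Then add 0.04148 M of L.
Step 2:
                    L           C           J
  Initial      0.1448     0.07689       1.548
  Change    -0.008589    -0.01288    0.004294
  Equil        0.1362     0.06401       1.552
  solve Keq expr → x = 0.004294; check Q = 3.1910e+05
Then add 0.01949 M of L.
Step 3:
                    L           C           J
  Initial      0.1557     0.06401       1.552
  Change      -0.0031   -0.004651     0.00155
  Equil        0.1526     0.05936       1.554
  solve Keq expr → x = 0.00155; check Q = 3.1910e+05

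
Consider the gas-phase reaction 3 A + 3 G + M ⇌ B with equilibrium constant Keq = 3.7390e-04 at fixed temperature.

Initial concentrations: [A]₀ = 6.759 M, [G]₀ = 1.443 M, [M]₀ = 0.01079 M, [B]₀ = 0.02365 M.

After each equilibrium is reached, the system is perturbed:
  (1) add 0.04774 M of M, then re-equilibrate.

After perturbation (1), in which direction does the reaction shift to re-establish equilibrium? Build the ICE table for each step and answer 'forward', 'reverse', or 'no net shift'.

Direction: forward

Q₀ = 0.002362 vs Keq = 3.7390e-04 ⇒ Q>K, reverse
Step 1:
                   A          G          M          B
  Initial      6.759      1.443    0.01079    0.02365
  Change     0.04221    0.04221    0.01407   -0.01407
  Equil        6.801      1.485    0.02486    0.00958
  solve Keq expr → x = -0.01407; check Q = 3.7390e-04
Then add 0.04774 M of M.
Step 2:
                   A          G          M          B
  Initial      6.801      1.485     0.0726    0.00958
  Change    -0.03555   -0.03555   -0.01185    0.01185
  Equil        6.766       1.45    0.06075    0.02143
  solve Keq expr → x = 0.01185; check Q = 3.7390e-04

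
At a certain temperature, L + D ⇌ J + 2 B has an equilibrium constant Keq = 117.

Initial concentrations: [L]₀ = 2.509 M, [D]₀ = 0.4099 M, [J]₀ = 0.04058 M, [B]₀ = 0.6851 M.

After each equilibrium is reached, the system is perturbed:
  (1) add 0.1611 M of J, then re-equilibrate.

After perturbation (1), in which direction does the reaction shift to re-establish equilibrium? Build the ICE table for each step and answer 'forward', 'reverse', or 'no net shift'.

Q₀ = 0.01852 vs Keq = 117 ⇒ Q<K, forward
Step 1:
                   L          D          J          B
  Initial      2.509     0.4099    0.04058     0.6851
  Change     -0.4058    -0.4058     0.4058     0.8117
  Equil        2.103   0.004064     0.4464      1.497
  solve Keq expr → x = 0.4058; check Q = 117
Then add 0.1611 M of J.
Step 2:
                   L          D          J          B
  Initial      2.103   0.004064     0.6075      1.497
  Change    0.001429   0.001429  -0.001429  -0.002858
  Equil        2.105   0.005493     0.6061      1.494
  solve Keq expr → x = -0.001429; check Q = 117

Direction: reverse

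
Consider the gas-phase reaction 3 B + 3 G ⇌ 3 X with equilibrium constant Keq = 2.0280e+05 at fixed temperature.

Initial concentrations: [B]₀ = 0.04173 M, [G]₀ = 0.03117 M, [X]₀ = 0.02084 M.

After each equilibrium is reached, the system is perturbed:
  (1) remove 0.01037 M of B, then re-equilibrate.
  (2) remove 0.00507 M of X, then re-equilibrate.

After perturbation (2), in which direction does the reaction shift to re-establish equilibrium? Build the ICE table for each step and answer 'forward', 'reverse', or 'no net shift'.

Direction: forward

Q₀ = 4113 vs Keq = 2.0280e+05 ⇒ Q<K, forward
Step 1:
                  B         G         X
  I         0.04173   0.03117   0.02084
  C        -0.01217  -0.01217   0.01217
  E         0.02956     0.019   0.03301
  solve Keq expr → x = 0.004056; check Q = 2.0280e+05
Then remove 0.01037 M of B.
Step 2:
                  B         G         X
  I         0.01919     0.019   0.03301
  C        0.003364  0.003364 -0.003364
  E         0.02256   0.02237   0.02964
  solve Keq expr → x = -0.001121; check Q = 2.0280e+05
Then remove 0.00507 M of X.
Step 3:
                  B         G         X
  I         0.02256   0.02237   0.02457
  C       -0.001426 -0.001426  0.001426
  E         0.02113   0.02094     0.026
  solve Keq expr → x = 4.7530e-04; check Q = 2.0280e+05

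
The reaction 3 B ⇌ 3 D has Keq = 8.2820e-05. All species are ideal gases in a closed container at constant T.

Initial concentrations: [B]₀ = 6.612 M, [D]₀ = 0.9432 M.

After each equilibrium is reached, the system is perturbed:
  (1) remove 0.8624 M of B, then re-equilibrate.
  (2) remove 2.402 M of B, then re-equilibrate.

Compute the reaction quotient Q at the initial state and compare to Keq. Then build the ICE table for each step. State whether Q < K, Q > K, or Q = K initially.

Q₀ = 0.002903 vs Keq = 8.2820e-05 ⇒ Q>K, reverse
Step 1:
                   B          D
  init         6.612     0.9432
  Δ           0.6276    -0.6276
  eq            7.24     0.3156
  solve Keq expr → x = -0.2092; check Q = 8.2820e-05
Then remove 0.8624 M of B.
Step 2:
                   B          D
  init         6.377     0.3156
  Δ          0.03602   -0.03602
  eq           6.413     0.2795
  solve Keq expr → x = -0.01201; check Q = 8.2820e-05
Then remove 2.402 M of B.
Step 3:
                   B          D
  init         4.011     0.2795
  Δ           0.1003    -0.1003
  eq           4.112     0.1792
  solve Keq expr → x = -0.03344; check Q = 8.2820e-05

Q₀ = 0.002903; Q > K (proceeds reverse)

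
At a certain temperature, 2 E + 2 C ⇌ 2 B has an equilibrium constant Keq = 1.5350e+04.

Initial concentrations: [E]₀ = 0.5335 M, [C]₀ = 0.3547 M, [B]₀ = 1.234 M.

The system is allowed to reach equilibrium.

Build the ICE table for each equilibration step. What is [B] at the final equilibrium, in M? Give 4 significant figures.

[B]_eq = 1.535 M

Q₀ = 42.52 vs Keq = 1.5350e+04 ⇒ Q<K, forward
Step 1:
                  E         C         B
  init       0.5335    0.3547     1.234
  Δ         -0.3013   -0.3013    0.3013
  eq         0.2322   0.05337     1.535
  solve Keq expr → x = 0.1507; check Q = 1.5350e+04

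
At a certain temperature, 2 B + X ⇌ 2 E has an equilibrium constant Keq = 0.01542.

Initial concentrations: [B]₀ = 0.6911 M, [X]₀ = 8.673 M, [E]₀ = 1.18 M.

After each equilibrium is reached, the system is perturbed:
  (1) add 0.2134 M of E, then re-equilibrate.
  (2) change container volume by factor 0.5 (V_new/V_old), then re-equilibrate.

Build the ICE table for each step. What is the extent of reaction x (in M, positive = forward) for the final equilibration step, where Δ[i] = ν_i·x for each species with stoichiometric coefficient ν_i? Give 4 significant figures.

Q₀ = 0.3361 vs Keq = 0.01542 ⇒ Q>K, reverse
Step 1:
                    B           X           E
  init         0.6911       8.673        1.18
  Δ             0.672       0.336      -0.672
  eq            1.363       9.009       0.508
  solve Keq expr → x = -0.336; check Q = 0.01542
Then add 0.2134 M of E.
Step 2:
                    B           X           E
  init          1.363       9.009      0.7214
  Δ            0.1537     0.07685     -0.1537
  eq            1.517       9.086      0.5677
  solve Keq expr → x = -0.07685; check Q = 0.01542
Then change container volume by factor 0.5 (V_new/V_old).
Step 3:
                    B           X           E
  init          3.034       18.17       1.135
  Δ           -0.3036     -0.1518      0.3036
  eq             2.73       18.02       1.439
  solve Keq expr → x = 0.1518; check Q = 0.01542

x = 0.1518 M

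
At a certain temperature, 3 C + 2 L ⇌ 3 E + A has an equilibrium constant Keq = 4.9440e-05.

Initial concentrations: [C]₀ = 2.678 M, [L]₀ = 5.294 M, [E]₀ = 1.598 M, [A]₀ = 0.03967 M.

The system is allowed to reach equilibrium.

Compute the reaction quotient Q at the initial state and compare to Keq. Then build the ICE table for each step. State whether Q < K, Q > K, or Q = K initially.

Q₀ = 3.0074e-04; Q > K (proceeds reverse)

Q₀ = 3.0074e-04 vs Keq = 4.9440e-05 ⇒ Q>K, reverse
Step 1:
                  C         L         E         A
  init        2.678     5.294     1.598   0.03967
  Δ          0.0925   0.06166   -0.0925  -0.03083
  eq           2.77     5.356     1.506  0.008838
  solve Keq expr → x = -0.03083; check Q = 4.9440e-05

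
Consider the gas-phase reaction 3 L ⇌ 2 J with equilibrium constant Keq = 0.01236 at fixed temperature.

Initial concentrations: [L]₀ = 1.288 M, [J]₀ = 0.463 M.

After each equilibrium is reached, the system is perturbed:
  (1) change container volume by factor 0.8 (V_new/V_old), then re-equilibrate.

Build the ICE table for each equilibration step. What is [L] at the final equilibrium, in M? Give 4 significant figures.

Q₀ = 0.1003 vs Keq = 0.01236 ⇒ Q>K, reverse
Step 1:
                  L         J
  I           1.288     0.463
  C          0.3461   -0.2308
  E           1.634    0.2322
  solve Keq expr → x = -0.1154; check Q = 0.01236
Then change container volume by factor 0.8 (V_new/V_old).
Step 2:
                  L         J
  I           2.043    0.2903
  C        -0.03791   0.02527
  E           2.005    0.3156
  solve Keq expr → x = 0.01264; check Q = 0.01236

[L]_eq = 2.005 M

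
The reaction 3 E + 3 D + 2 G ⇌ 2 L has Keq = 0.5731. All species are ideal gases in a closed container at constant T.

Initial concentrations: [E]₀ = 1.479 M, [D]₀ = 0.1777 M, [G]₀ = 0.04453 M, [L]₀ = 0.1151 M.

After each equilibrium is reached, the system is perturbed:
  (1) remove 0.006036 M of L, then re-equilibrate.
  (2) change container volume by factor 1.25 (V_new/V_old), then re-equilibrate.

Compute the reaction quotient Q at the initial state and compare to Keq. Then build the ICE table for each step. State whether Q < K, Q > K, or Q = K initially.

Q₀ = 368; Q > K (proceeds reverse)

Q₀ = 368 vs Keq = 0.5731 ⇒ Q>K, reverse
Step 1:
                    E           D           G           L
  Initial       1.479      0.1777     0.04453      0.1151
  Change        0.124       0.124      0.0827     -0.0827
  Equil         1.603      0.3017      0.1272      0.0324
  solve Keq expr → x = -0.04135; check Q = 0.5731
Then remove 0.006036 M of L.
Step 2:
                    E           D           G           L
  Initial       1.603      0.3017      0.1272     0.02637
  Change    -0.005916   -0.005916   -0.003944    0.003944
  Equil         1.597      0.2958      0.1233     0.03031
  solve Keq expr → x = 0.001972; check Q = 0.5731
Then change container volume by factor 1.25 (V_new/V_old).
Step 3:
                    E           D           G           L
  Initial       1.278      0.2367     0.09863     0.02425
  Change      0.01384     0.01384    0.009224   -0.009224
  Equil         1.292      0.2505      0.1079     0.01502
  solve Keq expr → x = -0.004612; check Q = 0.5731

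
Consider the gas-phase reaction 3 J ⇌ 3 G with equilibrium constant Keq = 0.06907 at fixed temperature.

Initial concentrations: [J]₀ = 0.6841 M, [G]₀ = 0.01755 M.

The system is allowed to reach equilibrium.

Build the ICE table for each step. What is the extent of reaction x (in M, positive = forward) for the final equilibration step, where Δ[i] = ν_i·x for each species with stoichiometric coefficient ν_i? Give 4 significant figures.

Q₀ = 1.6884e-05 vs Keq = 0.06907 ⇒ Q<K, forward
Step 1:
                   J          G
  Initial     0.6841    0.01755
  Change     -0.1866     0.1866
  Equil       0.4975     0.2041
  solve Keq expr → x = 0.06219; check Q = 0.06907

x = 0.06219 M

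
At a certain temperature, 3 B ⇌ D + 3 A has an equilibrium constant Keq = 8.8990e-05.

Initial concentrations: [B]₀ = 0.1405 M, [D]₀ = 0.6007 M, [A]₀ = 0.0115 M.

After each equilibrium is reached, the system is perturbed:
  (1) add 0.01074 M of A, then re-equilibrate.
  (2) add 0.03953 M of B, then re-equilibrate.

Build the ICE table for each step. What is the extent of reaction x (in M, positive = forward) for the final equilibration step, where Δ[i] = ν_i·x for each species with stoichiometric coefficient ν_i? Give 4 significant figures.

x = 6.6262e-04 M

Q₀ = 3.2940e-04 vs Keq = 8.8990e-05 ⇒ Q>K, reverse
Step 1:
                  B         D         A
  init       0.1405    0.6007    0.0115
  Δ        0.003856 -0.001285 -0.003856
  eq         0.1444    0.5994  0.007644
  solve Keq expr → x = -0.001285; check Q = 8.8990e-05
Then add 0.01074 M of A.
Step 2:
                  B         D         A
  init       0.1444    0.5994   0.01838
  Δ         0.01019 -0.003395  -0.01019
  eq         0.1545     0.596  0.008199
  solve Keq expr → x = -0.003395; check Q = 8.8990e-05
Then add 0.03953 M of B.
Step 3:
                  B         D         A
  init       0.1941     0.596  0.008199
  Δ       -0.001988 6.6262e-04  0.001988
  eq         0.1921    0.5967   0.01019
  solve Keq expr → x = 6.6262e-04; check Q = 8.8990e-05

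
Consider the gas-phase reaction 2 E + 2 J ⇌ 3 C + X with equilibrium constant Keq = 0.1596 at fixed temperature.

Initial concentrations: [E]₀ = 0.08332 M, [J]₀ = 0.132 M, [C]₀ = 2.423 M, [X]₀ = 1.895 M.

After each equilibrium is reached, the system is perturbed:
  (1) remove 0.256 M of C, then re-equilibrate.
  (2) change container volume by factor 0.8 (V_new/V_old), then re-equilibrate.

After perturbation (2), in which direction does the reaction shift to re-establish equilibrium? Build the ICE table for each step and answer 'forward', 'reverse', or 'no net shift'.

Direction: no net shift

Q₀ = 2.2286e+05 vs Keq = 0.1596 ⇒ Q>K, reverse
Step 1:
                    E           J           C           X
  Initial     0.08332       0.132       2.423       1.895
  Change        1.162       1.162      -1.743     -0.5808
  Equil         1.245       1.294      0.6805       1.314
  solve Keq expr → x = -0.5808; check Q = 0.1596
Then remove 0.256 M of C.
Step 2:
                    E           J           C           X
  Initial       1.245       1.294      0.4245       1.314
  Change      -0.1124     -0.1124      0.1685     0.05618
  Equil         1.133       1.181       0.593        1.37
  solve Keq expr → x = 0.05618; check Q = 0.1596
Then change container volume by factor 0.8 (V_new/V_old).
Step 3:
                    E           J           C           X
  Initial       1.416       1.477      0.7412       1.713
  Change            0           0           0           0
  Equil         1.416       1.477      0.7412       1.713
  solve Keq expr → x = 0; check Q = 0.1596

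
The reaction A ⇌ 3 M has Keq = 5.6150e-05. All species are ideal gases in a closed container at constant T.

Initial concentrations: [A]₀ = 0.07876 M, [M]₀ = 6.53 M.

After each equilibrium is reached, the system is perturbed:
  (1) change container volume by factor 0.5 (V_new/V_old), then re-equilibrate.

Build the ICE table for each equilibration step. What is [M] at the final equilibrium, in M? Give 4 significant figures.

[M]_eq = 0.06317 M

Q₀ = 3535 vs Keq = 5.6150e-05 ⇒ Q>K, reverse
Step 1:
                  A         M
  Initial   0.07876      6.53
  Change       2.16     -6.48
  Equil       2.239   0.05009
  solve Keq expr → x = -2.16; check Q = 5.6150e-05
Then change container volume by factor 0.5 (V_new/V_old).
Step 2:
                  A         M
  Initial     4.477    0.1002
  Change    0.01234  -0.03702
  Equil        4.49   0.06317
  solve Keq expr → x = -0.01234; check Q = 5.6150e-05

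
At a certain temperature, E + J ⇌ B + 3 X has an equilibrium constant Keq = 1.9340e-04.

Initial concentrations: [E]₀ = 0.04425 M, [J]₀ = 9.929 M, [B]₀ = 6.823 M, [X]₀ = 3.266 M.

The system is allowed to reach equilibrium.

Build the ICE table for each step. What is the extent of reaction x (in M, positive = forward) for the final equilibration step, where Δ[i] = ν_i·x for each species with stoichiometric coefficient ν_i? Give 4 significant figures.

Q₀ = 541 vs Keq = 1.9340e-04 ⇒ Q>K, reverse
Step 1:
                   E          J          B          X
  init       0.04425      9.929      6.823      3.266
  Δ            1.064      1.064     -1.064     -3.192
  eq           1.108      10.99      5.759    0.07423
  solve Keq expr → x = -1.064; check Q = 1.9340e-04

x = -1.064 M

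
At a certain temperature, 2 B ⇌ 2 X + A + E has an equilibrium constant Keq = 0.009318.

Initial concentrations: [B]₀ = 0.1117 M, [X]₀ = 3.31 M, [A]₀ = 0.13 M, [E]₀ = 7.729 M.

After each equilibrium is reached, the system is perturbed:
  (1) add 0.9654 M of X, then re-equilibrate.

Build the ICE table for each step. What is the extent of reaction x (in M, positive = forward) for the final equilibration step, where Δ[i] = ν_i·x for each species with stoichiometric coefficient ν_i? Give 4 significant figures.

Q₀ = 882.3 vs Keq = 0.009318 ⇒ Q>K, reverse
Step 1:
                   B          X          A          E
  Initial     0.1117       3.31       0.13      7.729
  Change        0.26      -0.26      -0.13      -0.13
  Equil       0.3717       3.05 1.8208e-05      7.599
  solve Keq expr → x = -0.13; check Q = 0.009318
Then add 0.9654 M of X.
Step 2:
                   B          X          A          E
  Initial     0.3717      4.015 1.8208e-05      7.599
  Change  1.5403e-05 -1.5403e-05 -7.7017e-06 -7.7017e-06
  Equil       0.3717      4.015 1.0506e-05      7.599
  solve Keq expr → x = -7.7017e-06; check Q = 0.009318

x = -7.7017e-06 M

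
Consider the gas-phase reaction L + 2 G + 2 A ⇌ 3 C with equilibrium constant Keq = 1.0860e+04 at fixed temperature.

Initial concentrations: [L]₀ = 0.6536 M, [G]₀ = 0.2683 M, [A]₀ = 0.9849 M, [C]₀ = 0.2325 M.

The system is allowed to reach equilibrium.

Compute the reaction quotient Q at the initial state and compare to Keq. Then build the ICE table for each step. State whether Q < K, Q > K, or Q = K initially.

Q₀ = 0.2754; Q < K (proceeds forward)

Q₀ = 0.2754 vs Keq = 1.0860e+04 ⇒ Q<K, forward
Step 1:
                   L          G          A          C
  Initial     0.6536     0.2683     0.9849     0.2325
  Change     -0.1297    -0.2593    -0.2593      0.389
  Equil       0.5239   0.008953     0.7256     0.6215
  solve Keq expr → x = 0.1297; check Q = 1.0860e+04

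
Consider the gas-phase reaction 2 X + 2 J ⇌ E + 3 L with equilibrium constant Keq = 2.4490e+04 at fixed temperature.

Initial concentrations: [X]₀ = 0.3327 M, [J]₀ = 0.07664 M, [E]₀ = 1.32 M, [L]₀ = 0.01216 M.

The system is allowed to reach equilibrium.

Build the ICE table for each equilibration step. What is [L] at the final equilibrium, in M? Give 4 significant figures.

[L]_eq = 0.1252 M

Q₀ = 0.003651 vs Keq = 2.4490e+04 ⇒ Q<K, forward
Step 1:
                  X         J         E         L
  init       0.3327   0.07664      1.32   0.01216
  Δ        -0.07536  -0.07536   0.03768     0.113
  eq         0.2573  0.001282     1.358    0.1252
  solve Keq expr → x = 0.03768; check Q = 2.4490e+04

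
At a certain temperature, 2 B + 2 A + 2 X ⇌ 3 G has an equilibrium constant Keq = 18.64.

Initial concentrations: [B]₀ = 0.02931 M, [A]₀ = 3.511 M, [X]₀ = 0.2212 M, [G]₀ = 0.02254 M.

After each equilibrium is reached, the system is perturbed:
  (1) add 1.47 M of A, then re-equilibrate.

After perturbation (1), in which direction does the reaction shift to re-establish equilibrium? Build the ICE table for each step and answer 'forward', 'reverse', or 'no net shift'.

Q₀ = 0.0221 vs Keq = 18.64 ⇒ Q<K, forward
Step 1:
                  B         A         X         G
  I         0.02931     3.511    0.2212   0.02254
  C        -0.02445  -0.02445  -0.02445   0.03667
  E        0.004864     3.487    0.1968   0.05921
  solve Keq expr → x = 0.01222; check Q = 18.64
Then add 1.47 M of A.
Step 2:
                  B         A         X         G
  I        0.004864     4.957    0.1968   0.05921
  C       -0.001254 -0.001254 -0.001254  0.001882
  E         0.00361     4.955    0.1955   0.06109
  solve Keq expr → x = 6.2718e-04; check Q = 18.64

Direction: forward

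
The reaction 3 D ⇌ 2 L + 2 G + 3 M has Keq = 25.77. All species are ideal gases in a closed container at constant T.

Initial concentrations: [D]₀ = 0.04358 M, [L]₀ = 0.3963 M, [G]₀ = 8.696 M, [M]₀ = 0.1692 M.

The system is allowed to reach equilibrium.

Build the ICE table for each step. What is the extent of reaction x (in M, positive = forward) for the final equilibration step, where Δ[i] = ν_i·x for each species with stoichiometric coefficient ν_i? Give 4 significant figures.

Q₀ = 695.1 vs Keq = 25.77 ⇒ Q>K, reverse
Step 1:
                   D          L          G          M
  Initial    0.04358     0.3963      8.696     0.1692
  Change     0.04621   -0.03081   -0.03081   -0.04621
  Equil      0.08979     0.3655      8.665      0.123
  solve Keq expr → x = -0.0154; check Q = 25.77

x = -0.0154 M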